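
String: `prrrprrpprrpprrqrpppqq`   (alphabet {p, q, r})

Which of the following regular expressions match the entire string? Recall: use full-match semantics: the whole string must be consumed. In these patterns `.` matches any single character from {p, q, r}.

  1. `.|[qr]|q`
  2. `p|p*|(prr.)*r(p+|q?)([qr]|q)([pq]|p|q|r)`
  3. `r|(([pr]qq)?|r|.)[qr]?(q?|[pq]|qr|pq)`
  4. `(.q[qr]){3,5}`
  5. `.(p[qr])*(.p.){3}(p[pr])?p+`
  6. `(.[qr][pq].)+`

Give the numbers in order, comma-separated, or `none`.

2

1 → no match
2 → match
3 → no match
4 → no match
5 → no match — must end with `p`
6 → no match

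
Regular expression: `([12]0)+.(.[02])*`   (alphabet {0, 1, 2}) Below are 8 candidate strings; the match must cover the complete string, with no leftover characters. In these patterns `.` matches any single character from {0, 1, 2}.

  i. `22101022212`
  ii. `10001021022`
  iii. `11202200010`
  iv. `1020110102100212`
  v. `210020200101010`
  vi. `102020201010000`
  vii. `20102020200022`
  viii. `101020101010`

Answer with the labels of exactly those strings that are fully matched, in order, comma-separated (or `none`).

vi

i. `22101022212` → no match
ii. `10001021022` → no match
iii. `11202200010` → no match
iv → no match
v → no match
vi → match
vii → no match
viii. `101020101010` → no match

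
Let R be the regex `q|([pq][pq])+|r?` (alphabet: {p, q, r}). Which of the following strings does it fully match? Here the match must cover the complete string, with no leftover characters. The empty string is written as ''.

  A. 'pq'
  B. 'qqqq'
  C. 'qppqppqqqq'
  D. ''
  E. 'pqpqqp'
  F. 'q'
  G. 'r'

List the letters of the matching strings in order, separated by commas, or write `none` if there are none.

A → match
B → match
C → match
D → match
E → match
F → match
G → match

A, B, C, D, E, F, G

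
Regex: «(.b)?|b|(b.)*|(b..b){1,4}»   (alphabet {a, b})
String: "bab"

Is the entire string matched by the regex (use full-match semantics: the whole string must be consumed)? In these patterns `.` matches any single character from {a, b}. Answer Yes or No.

No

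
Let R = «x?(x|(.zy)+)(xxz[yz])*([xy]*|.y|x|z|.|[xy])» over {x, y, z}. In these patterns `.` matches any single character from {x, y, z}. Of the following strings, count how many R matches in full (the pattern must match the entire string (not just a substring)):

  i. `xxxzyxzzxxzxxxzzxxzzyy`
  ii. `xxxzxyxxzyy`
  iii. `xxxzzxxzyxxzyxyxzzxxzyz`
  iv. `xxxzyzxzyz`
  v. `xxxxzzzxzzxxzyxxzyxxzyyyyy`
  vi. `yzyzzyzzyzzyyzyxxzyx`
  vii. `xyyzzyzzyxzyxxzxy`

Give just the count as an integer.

i → no match
ii. `xxxzxyxxzyy` → no match
iii → no match
iv. `xxxzyzxzyz` → no match
v → no match
vi → match
vii → no match
Total matched: 1

1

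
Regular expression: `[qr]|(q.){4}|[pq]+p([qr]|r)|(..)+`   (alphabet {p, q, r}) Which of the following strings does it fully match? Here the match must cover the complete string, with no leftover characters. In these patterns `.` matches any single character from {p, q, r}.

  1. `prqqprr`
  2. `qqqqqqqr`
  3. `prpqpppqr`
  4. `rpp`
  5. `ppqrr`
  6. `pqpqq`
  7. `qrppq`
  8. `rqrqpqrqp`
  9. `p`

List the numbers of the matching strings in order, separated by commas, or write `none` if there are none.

2

1. `prqqprr` → no match
2. `qqqqqqqr` → match
3. `prpqpppqr` → no match
4. `rpp` → no match
5. `ppqrr` → no match
6. `pqpqq` → no match
7. `qrppq` → no match
8. `rqrqpqrqp` → no match
9. `p` → no match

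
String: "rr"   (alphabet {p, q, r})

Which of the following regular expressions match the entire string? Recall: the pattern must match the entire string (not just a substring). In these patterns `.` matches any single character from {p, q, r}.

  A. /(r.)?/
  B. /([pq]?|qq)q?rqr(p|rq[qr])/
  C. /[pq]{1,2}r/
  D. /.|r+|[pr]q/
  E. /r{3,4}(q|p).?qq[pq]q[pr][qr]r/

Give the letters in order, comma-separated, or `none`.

A, D

A → match
B → no match
C → no match
D → match
E → no match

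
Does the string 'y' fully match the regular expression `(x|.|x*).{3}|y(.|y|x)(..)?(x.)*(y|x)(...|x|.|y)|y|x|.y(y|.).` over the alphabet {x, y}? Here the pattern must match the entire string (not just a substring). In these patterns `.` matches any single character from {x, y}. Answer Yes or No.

Yes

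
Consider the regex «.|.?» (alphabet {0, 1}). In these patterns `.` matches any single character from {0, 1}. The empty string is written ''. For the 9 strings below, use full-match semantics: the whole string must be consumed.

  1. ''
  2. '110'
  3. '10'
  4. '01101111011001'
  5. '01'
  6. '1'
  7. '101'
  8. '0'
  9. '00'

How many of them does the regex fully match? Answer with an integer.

3

1. '' → match
2. '110' → no match
3. '10' → no match
4 → no match
5. '01' → no match
6. '1' → match
7. '101' → no match
8. '0' → match
9. '00' → no match
Total matched: 3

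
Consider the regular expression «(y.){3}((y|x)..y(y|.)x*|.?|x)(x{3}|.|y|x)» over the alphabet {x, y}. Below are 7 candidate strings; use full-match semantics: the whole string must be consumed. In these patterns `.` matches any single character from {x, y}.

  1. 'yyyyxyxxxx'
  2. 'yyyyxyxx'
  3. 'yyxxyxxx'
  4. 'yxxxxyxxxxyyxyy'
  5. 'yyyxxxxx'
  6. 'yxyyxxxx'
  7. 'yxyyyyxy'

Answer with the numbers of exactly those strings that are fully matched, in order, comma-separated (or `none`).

1 → no match
2 → no match
3 → no match
4 → no match
5 → no match
6 → no match
7 → match

7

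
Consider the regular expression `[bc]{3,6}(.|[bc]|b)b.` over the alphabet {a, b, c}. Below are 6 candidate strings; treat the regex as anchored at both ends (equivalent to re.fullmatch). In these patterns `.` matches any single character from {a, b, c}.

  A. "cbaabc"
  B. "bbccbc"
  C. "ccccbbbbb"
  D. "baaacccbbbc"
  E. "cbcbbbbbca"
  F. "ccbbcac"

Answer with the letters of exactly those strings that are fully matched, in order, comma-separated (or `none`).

B, C

A → no match
B → match
C → match
D → no match
E → no match
F → no match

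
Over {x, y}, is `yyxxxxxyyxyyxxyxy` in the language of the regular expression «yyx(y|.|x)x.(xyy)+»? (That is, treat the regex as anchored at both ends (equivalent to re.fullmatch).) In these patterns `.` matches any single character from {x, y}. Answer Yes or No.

Every match must end with `xyy`, but `yyxxxxxyyxyyxxyxy` does not.

No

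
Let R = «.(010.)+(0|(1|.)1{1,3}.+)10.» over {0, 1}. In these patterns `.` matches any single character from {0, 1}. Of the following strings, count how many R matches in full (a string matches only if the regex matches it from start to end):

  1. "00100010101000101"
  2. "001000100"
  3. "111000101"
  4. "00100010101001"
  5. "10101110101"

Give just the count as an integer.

3

1 → match
2 → match
3 → no match
4 → no match
5 → match
Total matched: 3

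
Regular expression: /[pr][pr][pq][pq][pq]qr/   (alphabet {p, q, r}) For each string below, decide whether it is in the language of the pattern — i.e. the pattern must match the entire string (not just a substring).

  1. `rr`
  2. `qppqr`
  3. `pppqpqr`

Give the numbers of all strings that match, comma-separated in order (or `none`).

3

1 → no match — must end with `qr`
2 → no match
3 → match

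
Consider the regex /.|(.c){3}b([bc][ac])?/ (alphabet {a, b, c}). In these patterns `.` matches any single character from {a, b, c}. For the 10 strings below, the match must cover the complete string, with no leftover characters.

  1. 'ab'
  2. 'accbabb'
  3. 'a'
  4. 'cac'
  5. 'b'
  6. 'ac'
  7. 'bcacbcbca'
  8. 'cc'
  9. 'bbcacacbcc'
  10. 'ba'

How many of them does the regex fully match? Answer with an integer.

1. 'ab' → no match
2. 'accbabb' → no match
3. 'a' → match
4. 'cac' → no match
5. 'b' → match
6. 'ac' → no match
7. 'bcacbcbca' → match
8. 'cc' → no match
9. 'bbcacacbcc' → no match
10. 'ba' → no match
Total matched: 3

3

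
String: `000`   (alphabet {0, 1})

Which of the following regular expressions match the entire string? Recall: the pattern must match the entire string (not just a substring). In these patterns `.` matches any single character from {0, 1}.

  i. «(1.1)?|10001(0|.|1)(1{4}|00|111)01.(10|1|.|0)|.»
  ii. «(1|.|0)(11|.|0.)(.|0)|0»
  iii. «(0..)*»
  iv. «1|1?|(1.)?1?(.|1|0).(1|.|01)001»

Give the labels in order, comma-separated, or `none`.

ii, iii

i → no match
ii → match
iii → match
iv → no match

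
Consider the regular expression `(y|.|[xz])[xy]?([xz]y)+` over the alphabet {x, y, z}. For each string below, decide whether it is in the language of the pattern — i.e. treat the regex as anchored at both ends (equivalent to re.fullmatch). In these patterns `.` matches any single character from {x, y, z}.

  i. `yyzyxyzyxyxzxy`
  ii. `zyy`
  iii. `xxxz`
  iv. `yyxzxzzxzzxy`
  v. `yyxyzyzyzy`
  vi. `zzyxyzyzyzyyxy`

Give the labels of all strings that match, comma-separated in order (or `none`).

i → no match
ii → no match
iii → no match — must end with `y`
iv → no match
v → match
vi → no match

v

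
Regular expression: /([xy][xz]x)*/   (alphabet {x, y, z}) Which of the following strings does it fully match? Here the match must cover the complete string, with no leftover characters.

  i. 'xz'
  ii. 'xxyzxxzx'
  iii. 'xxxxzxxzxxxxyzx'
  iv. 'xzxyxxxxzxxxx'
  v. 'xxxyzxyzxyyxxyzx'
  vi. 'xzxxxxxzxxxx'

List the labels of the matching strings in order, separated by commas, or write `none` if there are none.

i → no match
ii → no match
iii → match
iv → no match
v → no match
vi → match

iii, vi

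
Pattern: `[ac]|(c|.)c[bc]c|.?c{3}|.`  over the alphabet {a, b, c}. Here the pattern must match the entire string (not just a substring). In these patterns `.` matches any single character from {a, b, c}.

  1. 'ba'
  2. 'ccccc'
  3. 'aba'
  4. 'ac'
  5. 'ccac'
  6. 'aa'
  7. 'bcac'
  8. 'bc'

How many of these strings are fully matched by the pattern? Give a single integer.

0

1 → no match
2 → no match
3 → no match
4 → no match
5 → no match
6 → no match
7 → no match
8 → no match
Total matched: 0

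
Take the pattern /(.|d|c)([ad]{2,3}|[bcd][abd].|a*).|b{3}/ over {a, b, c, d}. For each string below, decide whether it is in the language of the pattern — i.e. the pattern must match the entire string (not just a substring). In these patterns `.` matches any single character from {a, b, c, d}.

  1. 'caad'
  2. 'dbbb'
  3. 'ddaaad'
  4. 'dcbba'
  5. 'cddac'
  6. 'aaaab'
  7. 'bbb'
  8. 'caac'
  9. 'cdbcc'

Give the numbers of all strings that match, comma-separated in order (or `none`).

1, 4, 5, 6, 7, 8, 9

1. 'caad' → match
2. 'dbbb' → no match
3. 'ddaaad' → no match
4. 'dcbba' → match
5. 'cddac' → match
6. 'aaaab' → match
7. 'bbb' → match
8. 'caac' → match
9. 'cdbcc' → match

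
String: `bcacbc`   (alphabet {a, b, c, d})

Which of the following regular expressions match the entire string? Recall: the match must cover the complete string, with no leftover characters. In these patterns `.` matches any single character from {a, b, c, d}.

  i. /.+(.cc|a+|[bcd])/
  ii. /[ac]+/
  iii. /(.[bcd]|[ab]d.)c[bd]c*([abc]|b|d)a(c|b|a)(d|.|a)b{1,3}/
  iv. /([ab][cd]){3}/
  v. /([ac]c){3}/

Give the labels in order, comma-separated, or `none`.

i, iv

i → match
ii → no match
iii → no match — must end with `b`
iv → match
v → no match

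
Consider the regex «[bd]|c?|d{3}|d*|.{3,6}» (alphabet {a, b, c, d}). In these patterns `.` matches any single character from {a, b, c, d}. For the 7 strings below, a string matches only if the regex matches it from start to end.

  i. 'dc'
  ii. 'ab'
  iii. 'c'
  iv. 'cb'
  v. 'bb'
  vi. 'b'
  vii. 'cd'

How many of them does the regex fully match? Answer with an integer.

i → no match
ii → no match
iii → match
iv → no match
v → no match
vi → match
vii → no match
Total matched: 2

2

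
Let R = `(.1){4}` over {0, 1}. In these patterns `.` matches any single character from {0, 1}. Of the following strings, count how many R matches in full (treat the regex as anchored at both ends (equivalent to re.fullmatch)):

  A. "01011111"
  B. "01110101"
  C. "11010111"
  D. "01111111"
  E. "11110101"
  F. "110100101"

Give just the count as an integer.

5

A. "01011111" → match
B. "01110101" → match
C. "11010111" → match
D. "01111111" → match
E. "11110101" → match
F. "110100101" → no match
Total matched: 5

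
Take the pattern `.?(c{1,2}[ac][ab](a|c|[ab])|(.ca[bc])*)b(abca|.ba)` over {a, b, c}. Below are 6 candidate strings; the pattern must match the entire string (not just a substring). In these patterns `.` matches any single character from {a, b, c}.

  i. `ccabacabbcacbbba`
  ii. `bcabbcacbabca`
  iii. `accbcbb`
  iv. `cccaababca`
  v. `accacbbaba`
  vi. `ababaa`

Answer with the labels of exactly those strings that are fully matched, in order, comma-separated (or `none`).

i → match
ii → match
iii → no match
iv → match
v → no match
vi → no match

i, ii, iv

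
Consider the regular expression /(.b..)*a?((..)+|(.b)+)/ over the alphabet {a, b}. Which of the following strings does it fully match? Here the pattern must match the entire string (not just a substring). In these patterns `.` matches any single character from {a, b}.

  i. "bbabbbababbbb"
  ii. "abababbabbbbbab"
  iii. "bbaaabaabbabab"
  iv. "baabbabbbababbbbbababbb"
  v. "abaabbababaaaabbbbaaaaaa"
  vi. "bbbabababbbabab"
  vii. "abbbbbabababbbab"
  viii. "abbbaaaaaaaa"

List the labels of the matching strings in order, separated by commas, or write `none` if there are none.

i, ii, iii, v, vii, viii

i → match
ii → match
iii → match
iv → no match
v → match
vi → no match
vii → match
viii → match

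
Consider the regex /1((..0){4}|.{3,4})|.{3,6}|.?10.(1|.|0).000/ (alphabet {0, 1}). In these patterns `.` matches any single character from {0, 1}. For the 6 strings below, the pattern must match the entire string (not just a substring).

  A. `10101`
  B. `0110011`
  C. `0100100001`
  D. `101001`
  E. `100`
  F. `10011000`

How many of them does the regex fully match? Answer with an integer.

A → match
B → no match
C → no match
D → match
E → match
F → match
Total matched: 4

4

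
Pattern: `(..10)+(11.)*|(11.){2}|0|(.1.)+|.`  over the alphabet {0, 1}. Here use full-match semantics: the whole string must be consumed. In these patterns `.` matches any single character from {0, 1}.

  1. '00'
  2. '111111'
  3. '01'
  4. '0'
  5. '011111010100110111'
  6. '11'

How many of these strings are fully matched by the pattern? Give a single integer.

2

1. '00' → no match
2. '111111' → match
3. '01' → no match
4. '0' → match
5 → no match
6. '11' → no match
Total matched: 2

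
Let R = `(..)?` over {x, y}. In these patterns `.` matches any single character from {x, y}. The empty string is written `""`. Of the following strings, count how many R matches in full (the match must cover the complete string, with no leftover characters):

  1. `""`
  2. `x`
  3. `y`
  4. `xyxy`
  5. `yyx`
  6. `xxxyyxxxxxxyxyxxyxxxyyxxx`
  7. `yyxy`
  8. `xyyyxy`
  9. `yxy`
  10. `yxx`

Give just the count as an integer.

1

1. `""` → match
2. `x` → no match
3. `y` → no match
4. `xyxy` → no match
5. `yyx` → no match
6 → no match
7. `yyxy` → no match
8. `xyyyxy` → no match
9. `yxy` → no match
10. `yxx` → no match
Total matched: 1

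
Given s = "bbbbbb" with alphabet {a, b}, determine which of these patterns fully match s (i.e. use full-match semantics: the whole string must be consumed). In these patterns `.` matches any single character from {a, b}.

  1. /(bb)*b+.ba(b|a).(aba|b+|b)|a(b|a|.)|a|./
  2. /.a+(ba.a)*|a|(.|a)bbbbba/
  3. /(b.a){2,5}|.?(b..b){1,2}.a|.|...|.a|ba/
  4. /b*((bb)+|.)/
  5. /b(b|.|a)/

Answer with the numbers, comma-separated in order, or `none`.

4

1 → no match
2 → no match
3 → no match
4 → match
5 → no match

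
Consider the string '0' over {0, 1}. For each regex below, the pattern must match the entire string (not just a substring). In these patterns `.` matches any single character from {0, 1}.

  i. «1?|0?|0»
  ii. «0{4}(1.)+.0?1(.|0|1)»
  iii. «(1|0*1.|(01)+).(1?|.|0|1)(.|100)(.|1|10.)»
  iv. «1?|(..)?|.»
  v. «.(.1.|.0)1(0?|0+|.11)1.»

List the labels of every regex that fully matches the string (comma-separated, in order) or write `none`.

i, iv

i → match
ii → no match
iii → no match
iv → match
v → no match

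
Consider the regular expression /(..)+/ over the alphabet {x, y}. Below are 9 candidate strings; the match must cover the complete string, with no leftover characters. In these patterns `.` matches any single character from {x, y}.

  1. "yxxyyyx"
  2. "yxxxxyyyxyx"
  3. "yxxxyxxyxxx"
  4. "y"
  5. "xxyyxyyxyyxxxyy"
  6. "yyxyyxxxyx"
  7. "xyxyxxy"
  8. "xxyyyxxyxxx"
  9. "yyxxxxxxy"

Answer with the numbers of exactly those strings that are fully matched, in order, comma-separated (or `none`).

1 → no match
2 → no match
3 → no match
4 → no match
5 → no match
6 → match
7 → no match
8 → no match
9 → no match

6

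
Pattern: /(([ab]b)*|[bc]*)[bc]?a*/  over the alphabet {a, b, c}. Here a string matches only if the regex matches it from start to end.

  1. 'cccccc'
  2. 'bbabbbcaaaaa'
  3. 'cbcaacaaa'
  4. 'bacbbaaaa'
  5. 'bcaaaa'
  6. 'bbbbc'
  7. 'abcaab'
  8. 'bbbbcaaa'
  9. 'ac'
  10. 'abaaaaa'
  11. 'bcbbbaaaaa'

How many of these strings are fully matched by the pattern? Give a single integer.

1 → match
2 → match
3 → no match
4 → no match
5 → match
6 → match
7 → no match
8 → match
9 → no match
10 → match
11 → match
Total matched: 7

7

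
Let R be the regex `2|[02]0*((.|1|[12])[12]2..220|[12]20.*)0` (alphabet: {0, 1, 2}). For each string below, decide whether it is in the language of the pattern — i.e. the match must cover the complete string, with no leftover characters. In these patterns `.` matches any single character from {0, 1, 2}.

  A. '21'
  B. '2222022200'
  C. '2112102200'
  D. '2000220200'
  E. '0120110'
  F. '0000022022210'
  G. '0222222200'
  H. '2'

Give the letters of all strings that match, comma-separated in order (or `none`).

A → no match
B → match
C → match
D → match
E → match
F → match
G → match
H → match

B, C, D, E, F, G, H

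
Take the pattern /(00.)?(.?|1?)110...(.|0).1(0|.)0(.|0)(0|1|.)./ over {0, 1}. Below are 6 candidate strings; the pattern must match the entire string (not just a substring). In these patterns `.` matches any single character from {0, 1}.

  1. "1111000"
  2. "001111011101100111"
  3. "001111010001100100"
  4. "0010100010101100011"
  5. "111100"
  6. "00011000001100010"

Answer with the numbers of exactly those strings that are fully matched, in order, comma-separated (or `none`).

1. "1111000" → no match
2 → match
3 → match
4 → no match
5. "111100" → no match
6 → match

2, 3, 6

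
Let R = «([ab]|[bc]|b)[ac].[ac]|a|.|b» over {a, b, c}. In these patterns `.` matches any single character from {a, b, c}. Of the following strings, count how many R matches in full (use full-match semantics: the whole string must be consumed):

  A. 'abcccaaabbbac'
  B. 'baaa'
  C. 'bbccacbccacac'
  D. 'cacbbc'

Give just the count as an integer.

A → no match
B → match
C → no match
D → no match
Total matched: 1

1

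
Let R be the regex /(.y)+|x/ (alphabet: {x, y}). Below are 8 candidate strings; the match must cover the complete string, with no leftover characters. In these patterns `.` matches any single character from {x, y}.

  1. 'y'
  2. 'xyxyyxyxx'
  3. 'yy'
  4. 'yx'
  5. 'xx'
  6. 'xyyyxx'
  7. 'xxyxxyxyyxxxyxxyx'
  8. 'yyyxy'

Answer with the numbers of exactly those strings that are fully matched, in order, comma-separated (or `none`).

3

1 → no match
2 → no match
3 → match
4 → no match
5 → no match
6 → no match
7 → no match
8 → no match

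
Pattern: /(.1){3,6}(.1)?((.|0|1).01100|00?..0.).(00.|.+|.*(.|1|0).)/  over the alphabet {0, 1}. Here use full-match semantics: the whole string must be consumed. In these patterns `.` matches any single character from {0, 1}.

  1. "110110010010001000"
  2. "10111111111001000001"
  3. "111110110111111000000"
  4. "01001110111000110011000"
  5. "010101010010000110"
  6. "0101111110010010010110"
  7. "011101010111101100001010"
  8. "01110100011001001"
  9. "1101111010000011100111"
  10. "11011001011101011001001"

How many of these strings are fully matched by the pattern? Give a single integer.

1 → no match
2 → no match
3 → no match
4 → no match
5 → match
6 → no match
7 → no match
8 → match
9 → no match
10 → no match
Total matched: 2

2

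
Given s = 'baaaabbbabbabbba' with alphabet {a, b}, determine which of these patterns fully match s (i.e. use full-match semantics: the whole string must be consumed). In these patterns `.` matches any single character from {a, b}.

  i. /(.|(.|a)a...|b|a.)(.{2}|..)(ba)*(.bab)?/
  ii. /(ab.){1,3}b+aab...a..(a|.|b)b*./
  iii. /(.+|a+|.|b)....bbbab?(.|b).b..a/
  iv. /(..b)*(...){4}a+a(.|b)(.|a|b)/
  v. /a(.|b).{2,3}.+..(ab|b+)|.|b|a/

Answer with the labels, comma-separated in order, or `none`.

iii

i → no match
ii → no match — must start with 'ab'
iii → match
iv → no match
v → no match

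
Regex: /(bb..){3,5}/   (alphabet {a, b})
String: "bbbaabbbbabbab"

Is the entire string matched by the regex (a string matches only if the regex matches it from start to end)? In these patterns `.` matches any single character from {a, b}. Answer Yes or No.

No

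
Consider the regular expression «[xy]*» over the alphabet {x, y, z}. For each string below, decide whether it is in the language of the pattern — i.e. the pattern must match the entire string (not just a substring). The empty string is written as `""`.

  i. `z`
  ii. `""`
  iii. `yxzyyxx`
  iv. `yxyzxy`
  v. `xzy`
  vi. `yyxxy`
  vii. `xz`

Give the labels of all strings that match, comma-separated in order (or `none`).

i → no match
ii → match
iii → no match
iv → no match
v → no match
vi → match
vii → no match

ii, vi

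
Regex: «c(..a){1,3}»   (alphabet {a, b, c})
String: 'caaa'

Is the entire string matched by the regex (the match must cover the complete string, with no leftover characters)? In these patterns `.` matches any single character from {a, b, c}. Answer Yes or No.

Yes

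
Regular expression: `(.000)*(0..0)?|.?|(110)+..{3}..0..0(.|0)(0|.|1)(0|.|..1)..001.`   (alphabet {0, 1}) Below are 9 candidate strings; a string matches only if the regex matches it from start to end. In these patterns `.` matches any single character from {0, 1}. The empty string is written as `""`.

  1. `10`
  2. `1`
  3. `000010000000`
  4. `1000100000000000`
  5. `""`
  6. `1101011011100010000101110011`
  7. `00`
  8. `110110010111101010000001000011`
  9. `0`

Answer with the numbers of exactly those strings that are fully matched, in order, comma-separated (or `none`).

2, 3, 4, 5, 9

1 → no match
2 → match
3 → match
4 → match
5 → match
6 → no match
7 → no match
8 → no match
9 → match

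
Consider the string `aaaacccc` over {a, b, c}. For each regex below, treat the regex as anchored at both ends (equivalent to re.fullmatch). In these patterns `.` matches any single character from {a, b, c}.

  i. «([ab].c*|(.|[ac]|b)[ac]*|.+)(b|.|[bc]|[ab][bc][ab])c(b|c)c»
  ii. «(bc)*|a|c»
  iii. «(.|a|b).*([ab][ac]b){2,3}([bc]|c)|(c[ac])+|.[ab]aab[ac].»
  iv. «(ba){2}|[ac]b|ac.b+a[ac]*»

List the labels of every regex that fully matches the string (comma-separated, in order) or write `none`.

i → match
ii → no match
iii → no match
iv → no match

i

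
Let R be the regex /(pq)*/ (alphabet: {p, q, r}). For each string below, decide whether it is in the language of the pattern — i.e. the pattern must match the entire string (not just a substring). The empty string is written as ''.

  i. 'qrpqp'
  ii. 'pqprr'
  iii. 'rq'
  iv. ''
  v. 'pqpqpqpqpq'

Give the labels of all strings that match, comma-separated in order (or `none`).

i. 'qrpqp' → no match
ii. 'pqprr' → no match
iii. 'rq' → no match
iv. '' → match
v. 'pqpqpqpqpq' → match

iv, v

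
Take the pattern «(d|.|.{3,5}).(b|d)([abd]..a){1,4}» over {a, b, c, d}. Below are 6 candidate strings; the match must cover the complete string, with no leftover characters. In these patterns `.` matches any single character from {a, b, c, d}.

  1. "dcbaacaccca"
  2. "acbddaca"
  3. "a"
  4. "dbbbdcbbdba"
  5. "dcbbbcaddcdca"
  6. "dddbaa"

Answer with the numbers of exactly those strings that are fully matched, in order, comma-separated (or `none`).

4

1 → no match
2 → no match
3 → no match
4 → match
5 → no match
6 → no match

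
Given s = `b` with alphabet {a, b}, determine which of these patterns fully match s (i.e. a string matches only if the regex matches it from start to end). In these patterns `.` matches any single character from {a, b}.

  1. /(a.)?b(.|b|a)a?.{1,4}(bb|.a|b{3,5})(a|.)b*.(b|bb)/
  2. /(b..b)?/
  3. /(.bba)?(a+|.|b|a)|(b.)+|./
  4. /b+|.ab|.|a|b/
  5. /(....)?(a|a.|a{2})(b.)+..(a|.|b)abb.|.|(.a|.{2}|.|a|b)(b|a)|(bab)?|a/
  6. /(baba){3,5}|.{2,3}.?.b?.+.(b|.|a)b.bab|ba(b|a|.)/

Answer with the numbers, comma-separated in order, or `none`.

3, 4, 5

1 → no match
2 → no match
3 → match
4 → match
5 → match
6 → no match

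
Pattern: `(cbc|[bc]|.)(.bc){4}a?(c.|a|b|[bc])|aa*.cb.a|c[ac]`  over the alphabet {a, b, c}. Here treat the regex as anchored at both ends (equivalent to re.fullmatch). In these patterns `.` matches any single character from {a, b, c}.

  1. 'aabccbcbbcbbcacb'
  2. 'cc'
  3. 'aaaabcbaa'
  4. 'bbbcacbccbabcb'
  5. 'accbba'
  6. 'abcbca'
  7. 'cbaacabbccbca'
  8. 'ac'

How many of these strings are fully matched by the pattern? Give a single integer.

1 → match
2 → match
3 → match
4 → no match
5 → match
6 → match
7 → no match
8 → no match
Total matched: 5

5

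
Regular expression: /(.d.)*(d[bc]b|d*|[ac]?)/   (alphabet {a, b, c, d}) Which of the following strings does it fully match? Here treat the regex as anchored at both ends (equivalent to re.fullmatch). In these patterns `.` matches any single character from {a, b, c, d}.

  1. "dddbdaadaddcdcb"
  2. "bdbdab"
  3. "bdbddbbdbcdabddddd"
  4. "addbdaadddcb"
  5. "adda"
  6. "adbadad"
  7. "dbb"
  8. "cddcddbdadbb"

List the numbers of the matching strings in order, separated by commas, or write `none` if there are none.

1 → match
2 → no match
3 → match
4 → match
5 → match
6 → match
7 → match
8 → match

1, 3, 4, 5, 6, 7, 8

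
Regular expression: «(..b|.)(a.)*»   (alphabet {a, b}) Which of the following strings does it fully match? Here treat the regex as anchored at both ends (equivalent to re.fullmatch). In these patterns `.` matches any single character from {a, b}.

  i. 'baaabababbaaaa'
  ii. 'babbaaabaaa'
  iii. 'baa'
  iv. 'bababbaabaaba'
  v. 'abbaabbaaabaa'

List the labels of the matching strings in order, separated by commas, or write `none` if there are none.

iii

i → no match
ii → no match
iii → match
iv → no match
v → no match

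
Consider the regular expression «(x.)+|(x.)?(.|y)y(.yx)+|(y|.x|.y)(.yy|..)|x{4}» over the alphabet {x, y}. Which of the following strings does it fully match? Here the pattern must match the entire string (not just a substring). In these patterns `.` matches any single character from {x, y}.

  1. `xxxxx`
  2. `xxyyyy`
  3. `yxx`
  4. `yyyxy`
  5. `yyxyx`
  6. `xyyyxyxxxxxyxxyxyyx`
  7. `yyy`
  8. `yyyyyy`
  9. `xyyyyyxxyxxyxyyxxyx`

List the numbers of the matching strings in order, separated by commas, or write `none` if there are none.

1 → no match
2 → no match
3 → match
4 → no match
5 → match
6 → no match
7 → match
8 → no match
9 → match

3, 5, 7, 9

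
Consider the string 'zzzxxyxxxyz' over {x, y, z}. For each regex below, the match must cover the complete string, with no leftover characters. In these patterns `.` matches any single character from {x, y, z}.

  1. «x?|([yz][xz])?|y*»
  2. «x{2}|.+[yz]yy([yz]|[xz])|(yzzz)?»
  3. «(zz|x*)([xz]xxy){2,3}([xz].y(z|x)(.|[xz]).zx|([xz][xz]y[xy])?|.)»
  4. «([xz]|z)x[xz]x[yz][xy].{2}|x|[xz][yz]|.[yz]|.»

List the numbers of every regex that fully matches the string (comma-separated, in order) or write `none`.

3

1 → no match
2 → no match
3 → match
4 → no match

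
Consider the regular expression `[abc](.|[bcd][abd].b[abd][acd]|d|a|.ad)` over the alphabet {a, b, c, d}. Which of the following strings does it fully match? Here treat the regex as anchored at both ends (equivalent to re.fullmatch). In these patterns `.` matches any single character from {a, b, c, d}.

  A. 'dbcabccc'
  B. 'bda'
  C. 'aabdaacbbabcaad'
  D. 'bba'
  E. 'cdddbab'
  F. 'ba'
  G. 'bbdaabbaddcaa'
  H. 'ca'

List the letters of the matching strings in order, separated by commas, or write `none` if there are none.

A → no match
B → no match
C → no match
D → no match
E → no match
F → match
G → no match
H → match

F, H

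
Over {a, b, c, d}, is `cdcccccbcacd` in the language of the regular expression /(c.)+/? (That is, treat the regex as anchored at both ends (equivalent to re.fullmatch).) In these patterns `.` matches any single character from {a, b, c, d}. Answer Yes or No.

Yes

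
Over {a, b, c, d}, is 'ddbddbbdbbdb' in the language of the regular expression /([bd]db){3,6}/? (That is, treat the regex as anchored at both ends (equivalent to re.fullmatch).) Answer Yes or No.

Yes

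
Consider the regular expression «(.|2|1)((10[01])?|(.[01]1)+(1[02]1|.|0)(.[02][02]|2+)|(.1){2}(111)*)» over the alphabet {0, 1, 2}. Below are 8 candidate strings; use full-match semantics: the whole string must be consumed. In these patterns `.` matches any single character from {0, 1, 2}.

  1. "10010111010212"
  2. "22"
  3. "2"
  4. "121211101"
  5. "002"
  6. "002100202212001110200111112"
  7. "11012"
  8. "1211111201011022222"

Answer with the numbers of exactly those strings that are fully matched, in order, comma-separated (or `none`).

3, 8

1 → no match
2 → no match
3 → match
4 → no match
5 → no match
6 → no match
7 → no match
8 → match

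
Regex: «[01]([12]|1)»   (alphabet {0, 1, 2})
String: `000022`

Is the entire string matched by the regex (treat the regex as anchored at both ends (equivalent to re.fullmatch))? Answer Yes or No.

No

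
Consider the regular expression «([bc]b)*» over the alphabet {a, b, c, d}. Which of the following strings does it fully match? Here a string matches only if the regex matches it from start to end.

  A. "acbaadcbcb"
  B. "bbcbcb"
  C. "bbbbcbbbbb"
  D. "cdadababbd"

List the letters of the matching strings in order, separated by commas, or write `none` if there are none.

A → no match
B → match
C → match
D → no match

B, C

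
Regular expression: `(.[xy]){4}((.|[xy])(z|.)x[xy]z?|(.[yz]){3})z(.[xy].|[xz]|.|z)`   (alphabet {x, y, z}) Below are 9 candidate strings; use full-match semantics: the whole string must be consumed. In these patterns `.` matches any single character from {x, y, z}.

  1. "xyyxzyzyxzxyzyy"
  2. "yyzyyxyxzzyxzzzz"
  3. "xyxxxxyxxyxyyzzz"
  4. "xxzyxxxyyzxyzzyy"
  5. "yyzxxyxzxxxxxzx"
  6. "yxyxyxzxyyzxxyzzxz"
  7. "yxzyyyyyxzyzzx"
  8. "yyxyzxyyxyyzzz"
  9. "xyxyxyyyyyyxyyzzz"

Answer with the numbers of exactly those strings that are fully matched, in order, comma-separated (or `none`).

1 → no match
2 → no match
3 → match
4 → match
5 → no match
6 → no match
7 → no match
8 → no match
9 → no match

3, 4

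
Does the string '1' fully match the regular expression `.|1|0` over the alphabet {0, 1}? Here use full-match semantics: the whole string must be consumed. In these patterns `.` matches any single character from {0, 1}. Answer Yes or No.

Yes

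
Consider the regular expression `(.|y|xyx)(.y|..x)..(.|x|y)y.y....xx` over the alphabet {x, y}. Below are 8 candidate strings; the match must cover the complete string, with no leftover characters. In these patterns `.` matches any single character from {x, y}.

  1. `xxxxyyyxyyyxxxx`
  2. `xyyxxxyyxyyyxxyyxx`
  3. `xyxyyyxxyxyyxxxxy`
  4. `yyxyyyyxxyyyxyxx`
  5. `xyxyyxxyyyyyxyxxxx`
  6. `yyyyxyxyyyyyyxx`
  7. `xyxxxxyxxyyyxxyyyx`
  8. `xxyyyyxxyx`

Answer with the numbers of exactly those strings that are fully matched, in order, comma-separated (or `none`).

5

1 → no match
2 → no match
3 → no match — must end with `xx`
4 → no match
5 → match
6 → no match
7 → no match — must end with `xx`
8 → no match — must end with `xx`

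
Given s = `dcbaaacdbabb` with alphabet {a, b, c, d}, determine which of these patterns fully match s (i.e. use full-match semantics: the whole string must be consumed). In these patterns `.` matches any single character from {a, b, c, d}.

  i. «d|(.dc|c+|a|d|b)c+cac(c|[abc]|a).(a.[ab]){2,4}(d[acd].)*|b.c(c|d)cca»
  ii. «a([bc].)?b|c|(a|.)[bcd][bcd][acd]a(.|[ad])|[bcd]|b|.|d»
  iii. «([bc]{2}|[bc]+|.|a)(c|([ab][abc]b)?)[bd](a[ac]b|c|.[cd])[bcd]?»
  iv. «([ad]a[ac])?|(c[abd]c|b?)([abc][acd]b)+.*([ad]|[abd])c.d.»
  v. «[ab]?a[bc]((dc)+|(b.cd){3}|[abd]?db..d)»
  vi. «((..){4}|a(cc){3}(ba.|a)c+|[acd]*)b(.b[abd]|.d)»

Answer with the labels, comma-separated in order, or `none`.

i → no match
ii → no match
iii → no match
iv → no match
v → no match
vi → match

vi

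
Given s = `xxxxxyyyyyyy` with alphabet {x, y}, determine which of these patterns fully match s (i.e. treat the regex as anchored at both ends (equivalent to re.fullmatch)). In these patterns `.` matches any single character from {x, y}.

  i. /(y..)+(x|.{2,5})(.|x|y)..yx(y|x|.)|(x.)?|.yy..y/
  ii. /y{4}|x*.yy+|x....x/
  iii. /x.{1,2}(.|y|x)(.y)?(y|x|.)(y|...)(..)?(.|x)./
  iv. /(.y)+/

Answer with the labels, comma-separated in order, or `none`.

ii, iii

i → no match
ii → match
iii → match
iv → no match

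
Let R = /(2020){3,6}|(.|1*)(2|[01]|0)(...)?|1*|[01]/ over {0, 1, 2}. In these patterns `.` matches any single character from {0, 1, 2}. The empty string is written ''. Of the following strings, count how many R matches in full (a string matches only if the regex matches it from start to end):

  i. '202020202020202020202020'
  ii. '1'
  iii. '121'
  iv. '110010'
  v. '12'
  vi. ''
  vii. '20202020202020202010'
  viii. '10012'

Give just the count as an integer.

i → match
ii. '1' → match
iii. '121' → no match
iv. '110010' → match
v. '12' → match
vi. '' → match
vii → no match
viii. '10012' → match
Total matched: 6

6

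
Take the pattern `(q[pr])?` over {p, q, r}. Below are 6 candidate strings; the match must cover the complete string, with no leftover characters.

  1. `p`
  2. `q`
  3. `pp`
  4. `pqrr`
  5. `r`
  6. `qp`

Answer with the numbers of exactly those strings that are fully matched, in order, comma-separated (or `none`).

1 → no match
2 → no match
3 → no match
4 → no match
5 → no match
6 → match

6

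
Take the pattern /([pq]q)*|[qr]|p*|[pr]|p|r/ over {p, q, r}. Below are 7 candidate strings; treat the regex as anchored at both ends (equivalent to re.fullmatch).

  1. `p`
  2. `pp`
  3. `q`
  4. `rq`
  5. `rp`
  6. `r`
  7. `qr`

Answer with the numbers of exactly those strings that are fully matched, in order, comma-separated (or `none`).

1, 2, 3, 6

1. `p` → match
2. `pp` → match
3. `q` → match
4. `rq` → no match
5. `rp` → no match
6. `r` → match
7. `qr` → no match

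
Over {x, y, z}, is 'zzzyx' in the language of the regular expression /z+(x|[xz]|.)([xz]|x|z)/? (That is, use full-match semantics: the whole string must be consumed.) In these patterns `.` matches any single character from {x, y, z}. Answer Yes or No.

Yes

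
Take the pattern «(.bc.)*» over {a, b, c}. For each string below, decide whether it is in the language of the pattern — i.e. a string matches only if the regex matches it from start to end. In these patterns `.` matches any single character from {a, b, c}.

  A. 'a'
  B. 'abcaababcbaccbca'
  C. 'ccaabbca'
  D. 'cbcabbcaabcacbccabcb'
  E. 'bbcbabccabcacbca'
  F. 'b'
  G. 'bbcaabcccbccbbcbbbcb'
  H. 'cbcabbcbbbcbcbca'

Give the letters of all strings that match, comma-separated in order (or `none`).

A → no match
B → no match
C → no match
D → match
E → match
F → no match
G → match
H → match

D, E, G, H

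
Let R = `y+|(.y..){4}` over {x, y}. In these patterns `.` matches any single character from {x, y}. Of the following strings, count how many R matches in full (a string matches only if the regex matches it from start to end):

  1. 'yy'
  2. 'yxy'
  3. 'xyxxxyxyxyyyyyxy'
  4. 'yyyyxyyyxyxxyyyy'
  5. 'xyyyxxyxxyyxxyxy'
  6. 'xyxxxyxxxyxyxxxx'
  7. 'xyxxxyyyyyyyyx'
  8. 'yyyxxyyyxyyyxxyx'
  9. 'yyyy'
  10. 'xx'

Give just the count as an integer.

4

1 → match
2 → no match
3 → match
4 → match
5 → no match
6 → no match
7 → no match
8 → no match
9 → match
10 → no match
Total matched: 4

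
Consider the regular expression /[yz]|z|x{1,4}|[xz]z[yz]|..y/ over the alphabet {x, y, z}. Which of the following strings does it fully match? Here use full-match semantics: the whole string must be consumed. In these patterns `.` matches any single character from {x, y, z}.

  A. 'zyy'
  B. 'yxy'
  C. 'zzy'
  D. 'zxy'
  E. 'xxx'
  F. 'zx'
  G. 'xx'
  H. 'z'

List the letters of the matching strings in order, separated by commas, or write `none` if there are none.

A, B, C, D, E, G, H

A → match
B → match
C → match
D → match
E → match
F → no match
G → match
H → match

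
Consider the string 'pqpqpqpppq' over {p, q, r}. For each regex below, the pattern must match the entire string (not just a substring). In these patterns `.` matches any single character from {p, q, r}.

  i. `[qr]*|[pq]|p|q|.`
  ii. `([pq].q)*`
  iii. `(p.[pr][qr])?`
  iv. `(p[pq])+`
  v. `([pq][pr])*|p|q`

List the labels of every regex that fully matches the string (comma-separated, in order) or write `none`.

i → no match
ii → no match
iii → no match
iv → match
v → no match

iv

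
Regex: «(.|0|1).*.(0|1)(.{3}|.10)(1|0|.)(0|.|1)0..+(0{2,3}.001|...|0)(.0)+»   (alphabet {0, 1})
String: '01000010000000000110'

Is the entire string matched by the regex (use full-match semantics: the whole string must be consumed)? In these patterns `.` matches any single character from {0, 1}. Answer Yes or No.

Yes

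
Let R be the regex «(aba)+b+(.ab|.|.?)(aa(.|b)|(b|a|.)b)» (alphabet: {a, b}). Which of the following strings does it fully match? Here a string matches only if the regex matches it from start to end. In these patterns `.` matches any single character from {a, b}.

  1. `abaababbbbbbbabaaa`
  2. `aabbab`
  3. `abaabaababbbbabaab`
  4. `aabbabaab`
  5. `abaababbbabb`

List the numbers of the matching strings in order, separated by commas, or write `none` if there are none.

1 → match
2 → no match — must start with `aba`
3 → match
4 → no match — must start with `aba`
5 → match

1, 3, 5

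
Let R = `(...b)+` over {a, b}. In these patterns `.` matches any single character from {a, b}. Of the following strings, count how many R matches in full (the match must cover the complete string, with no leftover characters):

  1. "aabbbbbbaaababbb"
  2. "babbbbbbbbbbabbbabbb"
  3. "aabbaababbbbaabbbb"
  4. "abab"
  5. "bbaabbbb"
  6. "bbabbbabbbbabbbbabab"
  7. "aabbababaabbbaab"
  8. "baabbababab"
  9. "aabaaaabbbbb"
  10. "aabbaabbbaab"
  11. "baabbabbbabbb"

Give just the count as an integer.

5

1 → match
2 → match
3 → no match
4. "abab" → match
5. "bbaabbbb" → no match
6 → no match
7 → match
8. "baabbababab" → no match
9. "aabaaaabbbbb" → no match
10. "aabbaabbbaab" → match
11 → no match
Total matched: 5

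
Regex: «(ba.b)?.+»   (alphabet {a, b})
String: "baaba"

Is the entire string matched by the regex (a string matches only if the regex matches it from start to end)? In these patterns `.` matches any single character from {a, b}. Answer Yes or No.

Yes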